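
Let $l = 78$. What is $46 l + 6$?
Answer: $3594$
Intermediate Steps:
$46 l + 6 = 46 \cdot 78 + 6 = 3588 + 6 = 3594$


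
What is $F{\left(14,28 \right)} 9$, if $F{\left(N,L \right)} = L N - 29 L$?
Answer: $-3780$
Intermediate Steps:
$F{\left(N,L \right)} = - 29 L + L N$
$F{\left(14,28 \right)} 9 = 28 \left(-29 + 14\right) 9 = 28 \left(-15\right) 9 = \left(-420\right) 9 = -3780$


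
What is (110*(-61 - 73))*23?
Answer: -339020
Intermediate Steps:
(110*(-61 - 73))*23 = (110*(-134))*23 = -14740*23 = -339020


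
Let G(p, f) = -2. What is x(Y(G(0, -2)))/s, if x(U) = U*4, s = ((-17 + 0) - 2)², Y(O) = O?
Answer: -8/361 ≈ -0.022161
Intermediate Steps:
s = 361 (s = (-17 - 2)² = (-19)² = 361)
x(U) = 4*U
x(Y(G(0, -2)))/s = (4*(-2))/361 = -8*1/361 = -8/361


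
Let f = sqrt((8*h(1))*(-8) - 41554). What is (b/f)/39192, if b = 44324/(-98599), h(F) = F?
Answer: 11081*I*sqrt(41618)/40206026197236 ≈ 5.6225e-8*I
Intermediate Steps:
b = -44324/98599 (b = 44324*(-1/98599) = -44324/98599 ≈ -0.44954)
f = I*sqrt(41618) (f = sqrt((8*1)*(-8) - 41554) = sqrt(8*(-8) - 41554) = sqrt(-64 - 41554) = sqrt(-41618) = I*sqrt(41618) ≈ 204.0*I)
(b/f)/39192 = -44324*(-I*sqrt(41618)/41618)/98599/39192 = -(-22162)*I*sqrt(41618)/2051746591*(1/39192) = (22162*I*sqrt(41618)/2051746591)*(1/39192) = 11081*I*sqrt(41618)/40206026197236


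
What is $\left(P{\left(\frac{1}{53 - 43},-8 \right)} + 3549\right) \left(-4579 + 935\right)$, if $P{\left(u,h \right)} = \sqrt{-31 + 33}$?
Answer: $-12932556 - 3644 \sqrt{2} \approx -1.2938 \cdot 10^{7}$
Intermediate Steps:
$P{\left(u,h \right)} = \sqrt{2}$
$\left(P{\left(\frac{1}{53 - 43},-8 \right)} + 3549\right) \left(-4579 + 935\right) = \left(\sqrt{2} + 3549\right) \left(-4579 + 935\right) = \left(3549 + \sqrt{2}\right) \left(-3644\right) = -12932556 - 3644 \sqrt{2}$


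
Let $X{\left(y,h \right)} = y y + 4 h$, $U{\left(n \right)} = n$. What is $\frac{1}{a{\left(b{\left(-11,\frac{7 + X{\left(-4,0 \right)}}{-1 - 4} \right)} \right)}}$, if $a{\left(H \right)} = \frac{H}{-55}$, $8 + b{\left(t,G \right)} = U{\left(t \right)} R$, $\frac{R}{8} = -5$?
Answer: $- \frac{55}{432} \approx -0.12731$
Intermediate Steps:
$R = -40$ ($R = 8 \left(-5\right) = -40$)
$X{\left(y,h \right)} = y^{2} + 4 h$
$b{\left(t,G \right)} = -8 - 40 t$ ($b{\left(t,G \right)} = -8 + t \left(-40\right) = -8 - 40 t$)
$a{\left(H \right)} = - \frac{H}{55}$ ($a{\left(H \right)} = H \left(- \frac{1}{55}\right) = - \frac{H}{55}$)
$\frac{1}{a{\left(b{\left(-11,\frac{7 + X{\left(-4,0 \right)}}{-1 - 4} \right)} \right)}} = \frac{1}{\left(- \frac{1}{55}\right) \left(-8 - -440\right)} = \frac{1}{\left(- \frac{1}{55}\right) \left(-8 + 440\right)} = \frac{1}{\left(- \frac{1}{55}\right) 432} = \frac{1}{- \frac{432}{55}} = - \frac{55}{432}$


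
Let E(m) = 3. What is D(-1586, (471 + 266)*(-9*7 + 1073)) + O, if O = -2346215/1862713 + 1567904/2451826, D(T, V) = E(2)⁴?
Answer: 14119190211690/175655698613 ≈ 80.380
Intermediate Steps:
D(T, V) = 81 (D(T, V) = 3⁴ = 81)
O = -108921375963/175655698613 (O = -2346215*1/1862713 + 1567904*(1/2451826) = -2346215/1862713 + 60304/94301 = -108921375963/175655698613 ≈ -0.62008)
D(-1586, (471 + 266)*(-9*7 + 1073)) + O = 81 - 108921375963/175655698613 = 14119190211690/175655698613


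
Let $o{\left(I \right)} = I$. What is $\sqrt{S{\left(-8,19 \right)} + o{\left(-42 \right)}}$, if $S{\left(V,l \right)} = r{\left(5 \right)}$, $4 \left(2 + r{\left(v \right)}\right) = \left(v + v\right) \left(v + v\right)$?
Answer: $i \sqrt{19} \approx 4.3589 i$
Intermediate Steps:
$r{\left(v \right)} = -2 + v^{2}$ ($r{\left(v \right)} = -2 + \frac{\left(v + v\right) \left(v + v\right)}{4} = -2 + \frac{2 v 2 v}{4} = -2 + \frac{4 v^{2}}{4} = -2 + v^{2}$)
$S{\left(V,l \right)} = 23$ ($S{\left(V,l \right)} = -2 + 5^{2} = -2 + 25 = 23$)
$\sqrt{S{\left(-8,19 \right)} + o{\left(-42 \right)}} = \sqrt{23 - 42} = \sqrt{-19} = i \sqrt{19}$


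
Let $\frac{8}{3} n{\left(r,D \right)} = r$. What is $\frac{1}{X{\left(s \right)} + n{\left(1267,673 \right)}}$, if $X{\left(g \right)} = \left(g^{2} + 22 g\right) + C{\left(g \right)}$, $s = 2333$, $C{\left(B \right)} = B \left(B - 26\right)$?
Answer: $\frac{8}{87015369} \approx 9.1938 \cdot 10^{-8}$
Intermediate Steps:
$n{\left(r,D \right)} = \frac{3 r}{8}$
$C{\left(B \right)} = B \left(-26 + B\right)$
$X{\left(g \right)} = g^{2} + 22 g + g \left(-26 + g\right)$ ($X{\left(g \right)} = \left(g^{2} + 22 g\right) + g \left(-26 + g\right) = g^{2} + 22 g + g \left(-26 + g\right)$)
$\frac{1}{X{\left(s \right)} + n{\left(1267,673 \right)}} = \frac{1}{2 \cdot 2333 \left(-2 + 2333\right) + \frac{3}{8} \cdot 1267} = \frac{1}{2 \cdot 2333 \cdot 2331 + \frac{3801}{8}} = \frac{1}{10876446 + \frac{3801}{8}} = \frac{1}{\frac{87015369}{8}} = \frac{8}{87015369}$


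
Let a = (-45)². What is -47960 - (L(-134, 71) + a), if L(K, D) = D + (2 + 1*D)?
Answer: -50129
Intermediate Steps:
a = 2025
L(K, D) = 2 + 2*D (L(K, D) = D + (2 + D) = 2 + 2*D)
-47960 - (L(-134, 71) + a) = -47960 - ((2 + 2*71) + 2025) = -47960 - ((2 + 142) + 2025) = -47960 - (144 + 2025) = -47960 - 1*2169 = -47960 - 2169 = -50129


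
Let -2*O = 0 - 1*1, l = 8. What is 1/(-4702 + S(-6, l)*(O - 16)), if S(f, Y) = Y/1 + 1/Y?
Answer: -16/77247 ≈ -0.00020713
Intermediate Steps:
O = 1/2 (O = -(0 - 1*1)/2 = -(0 - 1)/2 = -1/2*(-1) = 1/2 ≈ 0.50000)
S(f, Y) = Y + 1/Y (S(f, Y) = Y*1 + 1/Y = Y + 1/Y)
1/(-4702 + S(-6, l)*(O - 16)) = 1/(-4702 + (8 + 1/8)*(1/2 - 16)) = 1/(-4702 + (8 + 1/8)*(-31/2)) = 1/(-4702 + (65/8)*(-31/2)) = 1/(-4702 - 2015/16) = 1/(-77247/16) = -16/77247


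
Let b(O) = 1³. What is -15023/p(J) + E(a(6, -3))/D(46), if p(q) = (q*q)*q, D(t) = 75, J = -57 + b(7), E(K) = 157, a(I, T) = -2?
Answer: 28698437/13171200 ≈ 2.1789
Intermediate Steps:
b(O) = 1
J = -56 (J = -57 + 1 = -56)
p(q) = q³ (p(q) = q²*q = q³)
-15023/p(J) + E(a(6, -3))/D(46) = -15023/((-56)³) + 157/75 = -15023/(-175616) + 157*(1/75) = -15023*(-1/175616) + 157/75 = 15023/175616 + 157/75 = 28698437/13171200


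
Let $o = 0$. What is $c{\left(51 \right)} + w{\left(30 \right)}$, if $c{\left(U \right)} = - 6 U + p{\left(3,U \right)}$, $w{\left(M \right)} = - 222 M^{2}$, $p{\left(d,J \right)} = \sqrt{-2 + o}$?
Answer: $-200106 + i \sqrt{2} \approx -2.0011 \cdot 10^{5} + 1.4142 i$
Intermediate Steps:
$p{\left(d,J \right)} = i \sqrt{2}$ ($p{\left(d,J \right)} = \sqrt{-2 + 0} = \sqrt{-2} = i \sqrt{2}$)
$c{\left(U \right)} = - 6 U + i \sqrt{2}$
$c{\left(51 \right)} + w{\left(30 \right)} = \left(\left(-6\right) 51 + i \sqrt{2}\right) - 222 \cdot 30^{2} = \left(-306 + i \sqrt{2}\right) - 199800 = -200106 + i \sqrt{2}$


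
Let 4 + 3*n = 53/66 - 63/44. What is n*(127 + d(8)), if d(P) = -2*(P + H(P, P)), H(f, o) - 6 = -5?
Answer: -66599/396 ≈ -168.18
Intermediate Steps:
n = -611/396 (n = -4/3 + (53/66 - 63/44)/3 = -4/3 + (⅓)*(-83/132) = -4/3 - 83/396 = -611/396 ≈ -1.5429)
H(f, o) = 1 (H(f, o) = 6 - 5 = 1)
d(P) = -2 - 2*P (d(P) = -2*(P + 1) = -2*(1 + P) = -2 - 2*P)
n*(127 + d(8)) = -611*(127 + (-2 - 2*8))/396 = -611*(127 + (-2 - 16))/396 = -611*(127 - 18)/396 = -611/396*109 = -66599/396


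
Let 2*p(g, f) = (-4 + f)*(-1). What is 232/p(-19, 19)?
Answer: -464/15 ≈ -30.933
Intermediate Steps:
p(g, f) = 2 - f/2 (p(g, f) = ((-4 + f)*(-1))/2 = (4 - f)/2 = 2 - f/2)
232/p(-19, 19) = 232/(2 - ½*19) = 232/(2 - 19/2) = 232/(-15/2) = 232*(-2/15) = -464/15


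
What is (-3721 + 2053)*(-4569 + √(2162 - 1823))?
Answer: 7621092 - 1668*√339 ≈ 7.5904e+6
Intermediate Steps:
(-3721 + 2053)*(-4569 + √(2162 - 1823)) = -1668*(-4569 + √339) = 7621092 - 1668*√339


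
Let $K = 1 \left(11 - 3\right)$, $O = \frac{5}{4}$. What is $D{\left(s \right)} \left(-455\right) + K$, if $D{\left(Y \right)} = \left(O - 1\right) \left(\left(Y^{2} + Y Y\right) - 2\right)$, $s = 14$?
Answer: $- \frac{88709}{2} \approx -44355.0$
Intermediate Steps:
$O = \frac{5}{4}$ ($O = 5 \cdot \frac{1}{4} = \frac{5}{4} \approx 1.25$)
$K = 8$ ($K = 1 \cdot 8 = 8$)
$D{\left(Y \right)} = - \frac{1}{2} + \frac{Y^{2}}{2}$ ($D{\left(Y \right)} = \left(\frac{5}{4} - 1\right) \left(\left(Y^{2} + Y Y\right) - 2\right) = \frac{\left(Y^{2} + Y^{2}\right) - 2}{4} = \frac{2 Y^{2} - 2}{4} = \frac{-2 + 2 Y^{2}}{4} = - \frac{1}{2} + \frac{Y^{2}}{2}$)
$D{\left(s \right)} \left(-455\right) + K = \left(- \frac{1}{2} + \frac{14^{2}}{2}\right) \left(-455\right) + 8 = \left(- \frac{1}{2} + \frac{1}{2} \cdot 196\right) \left(-455\right) + 8 = \left(- \frac{1}{2} + 98\right) \left(-455\right) + 8 = \frac{195}{2} \left(-455\right) + 8 = - \frac{88725}{2} + 8 = - \frac{88709}{2}$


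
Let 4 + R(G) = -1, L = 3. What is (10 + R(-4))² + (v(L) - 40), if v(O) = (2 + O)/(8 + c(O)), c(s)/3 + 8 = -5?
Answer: -470/31 ≈ -15.161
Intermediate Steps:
R(G) = -5 (R(G) = -4 - 1 = -5)
c(s) = -39 (c(s) = -24 + 3*(-5) = -24 - 15 = -39)
v(O) = -2/31 - O/31 (v(O) = (2 + O)/(8 - 39) = (2 + O)/(-31) = (2 + O)*(-1/31) = -2/31 - O/31)
(10 + R(-4))² + (v(L) - 40) = (10 - 5)² + ((-2/31 - 1/31*3) - 40) = 5² + ((-2/31 - 3/31) - 40) = 25 + (-5/31 - 40) = 25 - 1245/31 = -470/31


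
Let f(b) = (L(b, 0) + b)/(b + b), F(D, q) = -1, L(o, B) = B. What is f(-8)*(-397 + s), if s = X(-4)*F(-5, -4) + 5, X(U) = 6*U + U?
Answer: -182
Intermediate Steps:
X(U) = 7*U
f(b) = ½ (f(b) = (0 + b)/(b + b) = b/((2*b)) = b*(1/(2*b)) = ½)
s = 33 (s = (7*(-4))*(-1) + 5 = -28*(-1) + 5 = 28 + 5 = 33)
f(-8)*(-397 + s) = (-397 + 33)/2 = (½)*(-364) = -182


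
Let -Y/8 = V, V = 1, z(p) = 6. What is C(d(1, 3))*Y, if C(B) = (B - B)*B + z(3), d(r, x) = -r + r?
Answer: -48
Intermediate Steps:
d(r, x) = 0
C(B) = 6 (C(B) = (B - B)*B + 6 = 0*B + 6 = 0 + 6 = 6)
Y = -8 (Y = -8*1 = -8)
C(d(1, 3))*Y = 6*(-8) = -48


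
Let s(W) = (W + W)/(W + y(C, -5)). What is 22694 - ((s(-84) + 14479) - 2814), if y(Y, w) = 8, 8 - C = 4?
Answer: 209509/19 ≈ 11027.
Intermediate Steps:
C = 4 (C = 8 - 1*4 = 8 - 4 = 4)
s(W) = 2*W/(8 + W) (s(W) = (W + W)/(W + 8) = (2*W)/(8 + W) = 2*W/(8 + W))
22694 - ((s(-84) + 14479) - 2814) = 22694 - ((2*(-84)/(8 - 84) + 14479) - 2814) = 22694 - ((2*(-84)/(-76) + 14479) - 2814) = 22694 - ((2*(-84)*(-1/76) + 14479) - 2814) = 22694 - ((42/19 + 14479) - 2814) = 22694 - (275143/19 - 2814) = 22694 - 1*221677/19 = 22694 - 221677/19 = 209509/19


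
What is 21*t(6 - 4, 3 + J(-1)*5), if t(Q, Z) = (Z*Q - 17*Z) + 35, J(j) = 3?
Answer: -4935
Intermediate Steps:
t(Q, Z) = 35 - 17*Z + Q*Z (t(Q, Z) = (Q*Z - 17*Z) + 35 = (-17*Z + Q*Z) + 35 = 35 - 17*Z + Q*Z)
21*t(6 - 4, 3 + J(-1)*5) = 21*(35 - 17*(3 + 3*5) + (6 - 4)*(3 + 3*5)) = 21*(35 - 17*(3 + 15) + 2*(3 + 15)) = 21*(35 - 17*18 + 2*18) = 21*(35 - 306 + 36) = 21*(-235) = -4935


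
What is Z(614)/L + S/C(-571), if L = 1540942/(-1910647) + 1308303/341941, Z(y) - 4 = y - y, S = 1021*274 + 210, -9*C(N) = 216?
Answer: -138062141722647581/11836763721714 ≈ -11664.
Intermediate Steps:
C(N) = -24 (C(N) = -1/9*216 = -24)
S = 279964 (S = 279754 + 210 = 279964)
Z(y) = 4 (Z(y) = 4 + (y - y) = 4 + 0 = 4)
L = 1972793953619/653328545827 (L = 1540942*(-1/1910647) + 1308303*(1/341941) = -1540942/1910647 + 1308303/341941 = 1972793953619/653328545827 ≈ 3.0196)
Z(614)/L + S/C(-571) = 4/(1972793953619/653328545827) + 279964/(-24) = 4*(653328545827/1972793953619) + 279964*(-1/24) = 2613314183308/1972793953619 - 69991/6 = -138062141722647581/11836763721714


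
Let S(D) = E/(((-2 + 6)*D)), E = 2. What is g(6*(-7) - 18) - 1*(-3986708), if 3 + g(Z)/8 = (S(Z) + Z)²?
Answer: 7227885601/1800 ≈ 4.0155e+6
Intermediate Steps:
S(D) = 1/(2*D) (S(D) = 2/(((-2 + 6)*D)) = 2/((4*D)) = 2*(1/(4*D)) = 1/(2*D))
g(Z) = -24 + 8*(Z + 1/(2*Z))² (g(Z) = -24 + 8*(1/(2*Z) + Z)² = -24 + 8*(Z + 1/(2*Z))²)
g(6*(-7) - 18) - 1*(-3986708) = (-16 + 2/(6*(-7) - 18)² + 8*(6*(-7) - 18)²) - 1*(-3986708) = (-16 + 2/(-42 - 18)² + 8*(-42 - 18)²) + 3986708 = (-16 + 2/(-60)² + 8*(-60)²) + 3986708 = (-16 + 2*(1/3600) + 8*3600) + 3986708 = (-16 + 1/1800 + 28800) + 3986708 = 51811201/1800 + 3986708 = 7227885601/1800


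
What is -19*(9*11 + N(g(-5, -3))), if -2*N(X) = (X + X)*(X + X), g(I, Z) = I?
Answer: -931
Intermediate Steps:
N(X) = -2*X² (N(X) = -(X + X)*(X + X)/2 = -2*X*2*X/2 = -2*X²)
-19*(9*11 + N(g(-5, -3))) = -19*(9*11 - 2*(-5)²) = -19*(99 - 2*25) = -19*(99 - 50) = -19*49 = -931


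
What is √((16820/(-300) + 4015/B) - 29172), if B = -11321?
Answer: I*√842863908712290/169815 ≈ 170.96*I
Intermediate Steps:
√((16820/(-300) + 4015/B) - 29172) = √((16820/(-300) + 4015/(-11321)) - 29172) = √((16820*(-1/300) + 4015*(-1/11321)) - 29172) = √((-841/15 - 4015/11321) - 29172) = √(-9581186/169815 - 29172) = √(-4963424366/169815) = I*√842863908712290/169815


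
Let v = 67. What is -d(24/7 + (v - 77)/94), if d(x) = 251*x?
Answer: -274343/329 ≈ -833.87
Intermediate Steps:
-d(24/7 + (v - 77)/94) = -251*(24/7 + (67 - 77)/94) = -251*(24*(⅐) - 10*1/94) = -251*(24/7 - 5/47) = -251*1093/329 = -1*274343/329 = -274343/329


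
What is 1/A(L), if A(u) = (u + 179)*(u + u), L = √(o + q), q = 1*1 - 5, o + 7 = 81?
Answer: -1/63942 + 179*√70/4475940 ≈ 0.00031895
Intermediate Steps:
o = 74 (o = -7 + 81 = 74)
q = -4 (q = 1 - 5 = -4)
L = √70 (L = √(74 - 4) = √70 ≈ 8.3666)
A(u) = 2*u*(179 + u) (A(u) = (179 + u)*(2*u) = 2*u*(179 + u))
1/A(L) = 1/(2*√70*(179 + √70)) = √70/(140*(179 + √70))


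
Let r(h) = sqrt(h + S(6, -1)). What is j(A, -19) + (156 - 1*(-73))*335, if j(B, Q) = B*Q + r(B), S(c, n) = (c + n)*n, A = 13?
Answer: 76468 + 2*sqrt(2) ≈ 76471.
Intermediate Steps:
S(c, n) = n*(c + n)
r(h) = sqrt(-5 + h) (r(h) = sqrt(h - (6 - 1)) = sqrt(h - 1*5) = sqrt(h - 5) = sqrt(-5 + h))
j(B, Q) = sqrt(-5 + B) + B*Q (j(B, Q) = B*Q + sqrt(-5 + B) = sqrt(-5 + B) + B*Q)
j(A, -19) + (156 - 1*(-73))*335 = (sqrt(-5 + 13) + 13*(-19)) + (156 - 1*(-73))*335 = (sqrt(8) - 247) + (156 + 73)*335 = (2*sqrt(2) - 247) + 229*335 = (-247 + 2*sqrt(2)) + 76715 = 76468 + 2*sqrt(2)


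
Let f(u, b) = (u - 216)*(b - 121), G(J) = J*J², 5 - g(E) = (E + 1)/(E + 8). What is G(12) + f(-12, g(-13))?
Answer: 143616/5 ≈ 28723.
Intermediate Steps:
g(E) = 5 - (1 + E)/(8 + E) (g(E) = 5 - (E + 1)/(E + 8) = 5 - (1 + E)/(8 + E))
G(J) = J³
f(u, b) = (-216 + u)*(-121 + b)
G(12) + f(-12, g(-13)) = 12³ + (26136 - 216*(39 + 4*(-13))/(8 - 13) - 121*(-12) + ((39 + 4*(-13))/(8 - 13))*(-12)) = 1728 + (26136 - 216*(39 - 52)/(-5) + 1452 + ((39 - 52)/(-5))*(-12)) = 1728 + (26136 - (-216)*(-13)/5 + 1452 - ⅕*(-13)*(-12)) = 1728 + (26136 - 216*13/5 + 1452 + (13/5)*(-12)) = 1728 + (26136 - 2808/5 + 1452 - 156/5) = 1728 + 134976/5 = 143616/5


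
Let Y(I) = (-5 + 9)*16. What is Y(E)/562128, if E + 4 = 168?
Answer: 4/35133 ≈ 0.00011385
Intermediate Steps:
E = 164 (E = -4 + 168 = 164)
Y(I) = 64 (Y(I) = 4*16 = 64)
Y(E)/562128 = 64/562128 = 64*(1/562128) = 4/35133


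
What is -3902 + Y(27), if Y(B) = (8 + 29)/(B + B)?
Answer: -210671/54 ≈ -3901.3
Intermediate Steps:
Y(B) = 37/(2*B) (Y(B) = 37/((2*B)) = 37*(1/(2*B)) = 37/(2*B))
-3902 + Y(27) = -3902 + (37/2)/27 = -3902 + (37/2)*(1/27) = -3902 + 37/54 = -210671/54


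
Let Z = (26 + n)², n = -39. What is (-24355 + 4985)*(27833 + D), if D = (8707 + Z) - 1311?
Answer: -685659260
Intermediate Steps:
Z = 169 (Z = (26 - 39)² = (-13)² = 169)
D = 7565 (D = (8707 + 169) - 1311 = 8876 - 1311 = 7565)
(-24355 + 4985)*(27833 + D) = (-24355 + 4985)*(27833 + 7565) = -19370*35398 = -685659260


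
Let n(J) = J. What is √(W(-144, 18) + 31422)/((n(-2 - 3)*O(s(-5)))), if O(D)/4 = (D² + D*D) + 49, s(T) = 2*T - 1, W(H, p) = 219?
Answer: -√31641/5820 ≈ -0.030563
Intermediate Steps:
s(T) = -1 + 2*T
O(D) = 196 + 8*D² (O(D) = 4*((D² + D*D) + 49) = 4*((D² + D²) + 49) = 4*(2*D² + 49) = 4*(49 + 2*D²) = 196 + 8*D²)
√(W(-144, 18) + 31422)/((n(-2 - 3)*O(s(-5)))) = √(219 + 31422)/(((-2 - 3)*(196 + 8*(-1 + 2*(-5))²))) = √31641/((-5*(196 + 8*(-1 - 10)²))) = √31641/((-5*(196 + 8*(-11)²))) = √31641/((-5*(196 + 8*121))) = √31641/((-5*(196 + 968))) = √31641/((-5*1164)) = √31641/(-5820) = √31641*(-1/5820) = -√31641/5820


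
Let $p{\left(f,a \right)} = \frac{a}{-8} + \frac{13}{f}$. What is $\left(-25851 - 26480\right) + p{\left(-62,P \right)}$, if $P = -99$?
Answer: $- \frac{12975071}{248} \approx -52319.0$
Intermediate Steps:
$p{\left(f,a \right)} = \frac{13}{f} - \frac{a}{8}$ ($p{\left(f,a \right)} = a \left(- \frac{1}{8}\right) + \frac{13}{f} = - \frac{a}{8} + \frac{13}{f} = \frac{13}{f} - \frac{a}{8}$)
$\left(-25851 - 26480\right) + p{\left(-62,P \right)} = \left(-25851 - 26480\right) + \left(\frac{13}{-62} - - \frac{99}{8}\right) = -52331 + \left(13 \left(- \frac{1}{62}\right) + \frac{99}{8}\right) = -52331 + \left(- \frac{13}{62} + \frac{99}{8}\right) = -52331 + \frac{3017}{248} = - \frac{12975071}{248}$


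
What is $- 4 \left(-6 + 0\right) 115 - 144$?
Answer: $2616$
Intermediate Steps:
$- 4 \left(-6 + 0\right) 115 - 144 = \left(-4\right) \left(-6\right) 115 - 144 = 24 \cdot 115 - 144 = 2760 - 144 = 2616$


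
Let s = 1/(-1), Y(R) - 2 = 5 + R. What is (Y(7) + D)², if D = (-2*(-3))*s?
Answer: 64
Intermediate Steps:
Y(R) = 7 + R (Y(R) = 2 + (5 + R) = 7 + R)
s = -1
D = -6 (D = -2*(-3)*(-1) = 6*(-1) = -6)
(Y(7) + D)² = ((7 + 7) - 6)² = (14 - 6)² = 8² = 64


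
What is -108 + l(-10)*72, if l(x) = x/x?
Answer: -36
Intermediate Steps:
l(x) = 1
-108 + l(-10)*72 = -108 + 1*72 = -108 + 72 = -36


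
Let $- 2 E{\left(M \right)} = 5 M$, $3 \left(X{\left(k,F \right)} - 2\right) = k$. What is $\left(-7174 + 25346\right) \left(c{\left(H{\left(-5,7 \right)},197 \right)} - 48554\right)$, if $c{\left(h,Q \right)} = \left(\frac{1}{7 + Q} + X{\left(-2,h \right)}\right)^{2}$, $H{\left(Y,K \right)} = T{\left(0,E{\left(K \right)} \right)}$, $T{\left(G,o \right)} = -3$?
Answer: $- \frac{1019928100345}{1156} \approx -8.8229 \cdot 10^{8}$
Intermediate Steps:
$X{\left(k,F \right)} = 2 + \frac{k}{3}$
$E{\left(M \right)} = - \frac{5 M}{2}$
$H{\left(Y,K \right)} = -3$
$c{\left(h,Q \right)} = \left(\frac{4}{3} + \frac{1}{7 + Q}\right)^{2}$ ($c{\left(h,Q \right)} = \left(\frac{1}{7 + Q} + \left(2 + \frac{1}{3} \left(-2\right)\right)\right)^{2} = \left(\frac{1}{7 + Q} + \left(2 - \frac{2}{3}\right)\right)^{2} = \left(\frac{1}{7 + Q} + \frac{4}{3}\right)^{2} = \left(\frac{4}{3} + \frac{1}{7 + Q}\right)^{2}$)
$\left(-7174 + 25346\right) \left(c{\left(H{\left(-5,7 \right)},197 \right)} - 48554\right) = \left(-7174 + 25346\right) \left(\frac{\left(31 + 4 \cdot 197\right)^{2}}{9 \left(7 + 197\right)^{2}} - 48554\right) = 18172 \left(\frac{\left(31 + 788\right)^{2}}{9 \cdot 41616} - 48554\right) = 18172 \left(\frac{1}{9} \cdot \frac{1}{41616} \cdot 819^{2} - 48554\right) = 18172 \left(\frac{1}{9} \cdot \frac{1}{41616} \cdot 670761 - 48554\right) = 18172 \left(\frac{8281}{4624} - 48554\right) = 18172 \left(- \frac{224505415}{4624}\right) = - \frac{1019928100345}{1156}$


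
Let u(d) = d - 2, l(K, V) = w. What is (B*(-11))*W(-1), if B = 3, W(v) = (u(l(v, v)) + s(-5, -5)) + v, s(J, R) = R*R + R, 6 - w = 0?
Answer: -759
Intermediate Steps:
w = 6 (w = 6 - 1*0 = 6 + 0 = 6)
l(K, V) = 6
s(J, R) = R + R² (s(J, R) = R² + R = R + R²)
u(d) = -2 + d
W(v) = 24 + v (W(v) = ((-2 + 6) - 5*(1 - 5)) + v = (4 - 5*(-4)) + v = (4 + 20) + v = 24 + v)
(B*(-11))*W(-1) = (3*(-11))*(24 - 1) = -33*23 = -759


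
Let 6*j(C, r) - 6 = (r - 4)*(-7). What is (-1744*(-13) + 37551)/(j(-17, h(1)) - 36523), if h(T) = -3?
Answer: -361338/219083 ≈ -1.6493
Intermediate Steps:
j(C, r) = 17/3 - 7*r/6 (j(C, r) = 1 + ((r - 4)*(-7))/6 = 1 + ((-4 + r)*(-7))/6 = 1 + (28 - 7*r)/6 = 1 + (14/3 - 7*r/6) = 17/3 - 7*r/6)
(-1744*(-13) + 37551)/(j(-17, h(1)) - 36523) = (-1744*(-13) + 37551)/((17/3 - 7/6*(-3)) - 36523) = (22672 + 37551)/((17/3 + 7/2) - 36523) = 60223/(55/6 - 36523) = 60223/(-219083/6) = 60223*(-6/219083) = -361338/219083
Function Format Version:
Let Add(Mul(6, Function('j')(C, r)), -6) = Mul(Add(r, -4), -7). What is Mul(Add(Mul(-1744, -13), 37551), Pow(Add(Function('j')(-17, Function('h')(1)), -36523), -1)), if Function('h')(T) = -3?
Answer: Rational(-361338, 219083) ≈ -1.6493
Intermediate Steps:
Function('j')(C, r) = Add(Rational(17, 3), Mul(Rational(-7, 6), r)) (Function('j')(C, r) = Add(1, Mul(Rational(1, 6), Mul(Add(r, -4), -7))) = Add(1, Mul(Rational(1, 6), Mul(Add(-4, r), -7))) = Add(1, Mul(Rational(1, 6), Add(28, Mul(-7, r)))) = Add(1, Add(Rational(14, 3), Mul(Rational(-7, 6), r))) = Add(Rational(17, 3), Mul(Rational(-7, 6), r)))
Mul(Add(Mul(-1744, -13), 37551), Pow(Add(Function('j')(-17, Function('h')(1)), -36523), -1)) = Mul(Add(Mul(-1744, -13), 37551), Pow(Add(Add(Rational(17, 3), Mul(Rational(-7, 6), -3)), -36523), -1)) = Mul(Add(22672, 37551), Pow(Add(Add(Rational(17, 3), Rational(7, 2)), -36523), -1)) = Mul(60223, Pow(Add(Rational(55, 6), -36523), -1)) = Mul(60223, Pow(Rational(-219083, 6), -1)) = Mul(60223, Rational(-6, 219083)) = Rational(-361338, 219083)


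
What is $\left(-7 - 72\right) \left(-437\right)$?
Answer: $34523$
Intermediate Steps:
$\left(-7 - 72\right) \left(-437\right) = \left(-79\right) \left(-437\right) = 34523$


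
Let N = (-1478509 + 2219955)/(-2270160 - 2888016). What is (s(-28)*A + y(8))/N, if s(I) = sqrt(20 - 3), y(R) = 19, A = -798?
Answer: -49002672/370723 + 2058112224*sqrt(17)/370723 ≈ 22758.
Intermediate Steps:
s(I) = sqrt(17)
N = -370723/2579088 (N = 741446/(-5158176) = 741446*(-1/5158176) = -370723/2579088 ≈ -0.14374)
(s(-28)*A + y(8))/N = (sqrt(17)*(-798) + 19)/(-370723/2579088) = (-798*sqrt(17) + 19)*(-2579088/370723) = (19 - 798*sqrt(17))*(-2579088/370723) = -49002672/370723 + 2058112224*sqrt(17)/370723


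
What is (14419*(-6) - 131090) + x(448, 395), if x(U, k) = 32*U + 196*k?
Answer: -125848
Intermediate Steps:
(14419*(-6) - 131090) + x(448, 395) = (14419*(-6) - 131090) + (32*448 + 196*395) = (-86514 - 131090) + (14336 + 77420) = -217604 + 91756 = -125848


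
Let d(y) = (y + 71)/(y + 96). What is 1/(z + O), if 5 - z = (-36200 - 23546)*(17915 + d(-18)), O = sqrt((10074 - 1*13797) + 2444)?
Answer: 1628063481486/1742663181951556886035 - 1521*I*sqrt(1279)/1742663181951556886035 ≈ 9.3424e-10 - 3.1214e-17*I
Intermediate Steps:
d(y) = (71 + y)/(96 + y)
O = I*sqrt(1279) (O = sqrt((10074 - 13797) + 2444) = sqrt(-3723 + 2444) = sqrt(-1279) = I*sqrt(1279) ≈ 35.763*I)
z = 41745217474/39 (z = 5 - (-36200 - 23546)*(17915 + (71 - 18)/(96 - 18)) = 5 - (-59746)*(17915 + 53/78) = 5 - (-59746)*1397423/78 = 5 - 1*(-41745217279/39) = 5 + 41745217279/39 = 41745217474/39 ≈ 1.0704e+9)
1/(z + O) = 1/(41745217474/39 + I*sqrt(1279))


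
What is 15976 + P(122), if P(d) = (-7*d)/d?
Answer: 15969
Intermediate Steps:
P(d) = -7
15976 + P(122) = 15976 - 7 = 15969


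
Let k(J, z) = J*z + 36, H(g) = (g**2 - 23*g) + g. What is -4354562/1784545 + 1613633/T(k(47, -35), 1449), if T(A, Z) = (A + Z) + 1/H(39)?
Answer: -31305527754073/3103323755 ≈ -10088.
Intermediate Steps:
H(g) = g**2 - 22*g
k(J, z) = 36 + J*z
T(A, Z) = 1/663 + A + Z (T(A, Z) = (A + Z) + 1/(39*(-22 + 39)) = (A + Z) + 1/(39*17) = (A + Z) + 1/663 = 1/663 + A + Z)
-4354562/1784545 + 1613633/T(k(47, -35), 1449) = -4354562/1784545 + 1613633/(1/663 + (36 + 47*(-35)) + 1449) = -4354562*1/1784545 + 1613633/(1/663 + (36 - 1645) + 1449) = -4354562/1784545 + 1613633/(1/663 - 1609 + 1449) = -4354562/1784545 + 1613633/(-106079/663) = -4354562/1784545 + 1613633*(-663/106079) = -4354562/1784545 - 17538339/1739 = -31305527754073/3103323755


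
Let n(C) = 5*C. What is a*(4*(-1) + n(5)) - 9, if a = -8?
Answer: -177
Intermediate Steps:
a*(4*(-1) + n(5)) - 9 = -8*(4*(-1) + 5*5) - 9 = -8*(-4 + 25) - 9 = -8*21 - 9 = -168 - 9 = -177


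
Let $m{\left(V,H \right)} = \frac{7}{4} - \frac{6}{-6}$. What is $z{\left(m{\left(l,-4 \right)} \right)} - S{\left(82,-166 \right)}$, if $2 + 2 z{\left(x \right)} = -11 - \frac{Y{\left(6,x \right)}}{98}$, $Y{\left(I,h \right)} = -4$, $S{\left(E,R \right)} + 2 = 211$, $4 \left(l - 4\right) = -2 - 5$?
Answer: $- \frac{21117}{98} \approx -215.48$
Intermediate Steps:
$l = \frac{9}{4}$ ($l = 4 + \frac{-2 - 5}{4} = 4 + \frac{1}{4} \left(-7\right) = 4 - \frac{7}{4} = \frac{9}{4} \approx 2.25$)
$S{\left(E,R \right)} = 209$ ($S{\left(E,R \right)} = -2 + 211 = 209$)
$m{\left(V,H \right)} = \frac{11}{4}$ ($m{\left(V,H \right)} = 7 \cdot \frac{1}{4} - -1 = \frac{7}{4} + 1 = \frac{11}{4}$)
$z{\left(x \right)} = - \frac{635}{98}$ ($z{\left(x \right)} = -1 + \frac{-11 - - \frac{4}{98}}{2} = -1 + \frac{-11 - \left(-4\right) \frac{1}{98}}{2} = -1 + \frac{-11 - - \frac{2}{49}}{2} = -1 + \frac{-11 + \frac{2}{49}}{2} = -1 + \frac{1}{2} \left(- \frac{537}{49}\right) = -1 - \frac{537}{98} = - \frac{635}{98}$)
$z{\left(m{\left(l,-4 \right)} \right)} - S{\left(82,-166 \right)} = - \frac{635}{98} - 209 = - \frac{21117}{98}$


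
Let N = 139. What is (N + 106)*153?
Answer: 37485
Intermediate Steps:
(N + 106)*153 = (139 + 106)*153 = 245*153 = 37485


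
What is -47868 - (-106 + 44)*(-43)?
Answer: -50534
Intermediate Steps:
-47868 - (-106 + 44)*(-43) = -47868 - (-62)*(-43) = -47868 - 1*2666 = -47868 - 2666 = -50534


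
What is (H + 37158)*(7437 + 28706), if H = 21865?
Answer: 2133268289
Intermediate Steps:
(H + 37158)*(7437 + 28706) = (21865 + 37158)*(7437 + 28706) = 59023*36143 = 2133268289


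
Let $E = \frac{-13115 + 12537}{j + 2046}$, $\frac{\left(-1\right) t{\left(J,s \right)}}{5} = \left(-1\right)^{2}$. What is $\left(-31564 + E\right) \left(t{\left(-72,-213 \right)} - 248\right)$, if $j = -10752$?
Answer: $\frac{34761644159}{4353} \approx 7.9857 \cdot 10^{6}$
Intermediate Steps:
$t{\left(J,s \right)} = -5$ ($t{\left(J,s \right)} = - 5 \left(-1\right)^{2} = \left(-5\right) 1 = -5$)
$E = \frac{289}{4353}$ ($E = \frac{-13115 + 12537}{-10752 + 2046} = - \frac{578}{-8706} = \left(-578\right) \left(- \frac{1}{8706}\right) = \frac{289}{4353} \approx 0.066391$)
$\left(-31564 + E\right) \left(t{\left(-72,-213 \right)} - 248\right) = \left(-31564 + \frac{289}{4353}\right) \left(-5 - 248\right) = \left(- \frac{137397803}{4353}\right) \left(-253\right) = \frac{34761644159}{4353}$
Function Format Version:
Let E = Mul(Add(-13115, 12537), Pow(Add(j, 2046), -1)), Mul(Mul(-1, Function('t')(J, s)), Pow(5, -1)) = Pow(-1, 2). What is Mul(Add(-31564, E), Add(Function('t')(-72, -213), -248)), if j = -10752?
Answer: Rational(34761644159, 4353) ≈ 7.9857e+6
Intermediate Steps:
Function('t')(J, s) = -5 (Function('t')(J, s) = Mul(-5, Pow(-1, 2)) = Mul(-5, 1) = -5)
E = Rational(289, 4353) (E = Mul(Add(-13115, 12537), Pow(Add(-10752, 2046), -1)) = Mul(-578, Pow(-8706, -1)) = Mul(-578, Rational(-1, 8706)) = Rational(289, 4353) ≈ 0.066391)
Mul(Add(-31564, E), Add(Function('t')(-72, -213), -248)) = Mul(Add(-31564, Rational(289, 4353)), Add(-5, -248)) = Mul(Rational(-137397803, 4353), -253) = Rational(34761644159, 4353)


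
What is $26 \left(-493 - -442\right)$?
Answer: $-1326$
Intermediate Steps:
$26 \left(-493 - -442\right) = 26 \left(-493 + 442\right) = 26 \left(-51\right) = -1326$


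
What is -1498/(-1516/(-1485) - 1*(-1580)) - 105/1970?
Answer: -231442239/231259876 ≈ -1.0008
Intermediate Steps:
-1498/(-1516/(-1485) - 1*(-1580)) - 105/1970 = -1498/(-1516*(-1/1485) + 1580) - 105*1/1970 = -1498/(1516/1485 + 1580) - 21/394 = -1498/2347816/1485 - 21/394 = -1498*1485/2347816 - 21/394 = -1112265/1173908 - 21/394 = -231442239/231259876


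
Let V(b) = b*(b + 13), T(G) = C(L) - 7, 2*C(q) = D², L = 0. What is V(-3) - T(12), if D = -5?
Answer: -71/2 ≈ -35.500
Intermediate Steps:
C(q) = 25/2 (C(q) = (½)*(-5)² = (½)*25 = 25/2)
T(G) = 11/2 (T(G) = 25/2 - 7 = 11/2)
V(b) = b*(13 + b)
V(-3) - T(12) = -3*(13 - 3) - 1*11/2 = -3*10 - 11/2 = -30 - 11/2 = -71/2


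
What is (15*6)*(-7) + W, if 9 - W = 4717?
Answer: -5338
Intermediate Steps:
W = -4708 (W = 9 - 1*4717 = 9 - 4717 = -4708)
(15*6)*(-7) + W = (15*6)*(-7) - 4708 = 90*(-7) - 4708 = -630 - 4708 = -5338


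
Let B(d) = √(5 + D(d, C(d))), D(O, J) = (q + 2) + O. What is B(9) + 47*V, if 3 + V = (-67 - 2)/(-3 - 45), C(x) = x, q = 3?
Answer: -1175/16 + √19 ≈ -69.079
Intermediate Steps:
D(O, J) = 5 + O (D(O, J) = (3 + 2) + O = 5 + O)
B(d) = √(10 + d) (B(d) = √(5 + (5 + d)) = √(10 + d))
V = -25/16 (V = -3 + (-67 - 2)/(-3 - 45) = -3 - 69/(-48) = -3 - 69*(-1/48) = -3 + 23/16 = -25/16 ≈ -1.5625)
B(9) + 47*V = √(10 + 9) + 47*(-25/16) = √19 - 1175/16 = -1175/16 + √19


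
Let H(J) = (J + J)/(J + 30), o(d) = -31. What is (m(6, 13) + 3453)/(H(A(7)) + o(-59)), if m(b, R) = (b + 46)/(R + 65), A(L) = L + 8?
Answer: -797/7 ≈ -113.86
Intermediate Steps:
A(L) = 8 + L
m(b, R) = (46 + b)/(65 + R)
H(J) = 2*J/(30 + J) (H(J) = (2*J)/(30 + J) = 2*J/(30 + J))
(m(6, 13) + 3453)/(H(A(7)) + o(-59)) = ((46 + 6)/(65 + 13) + 3453)/(2*(8 + 7)/(30 + (8 + 7)) - 31) = (52/78 + 3453)/(2*15/(30 + 15) - 31) = ((1/78)*52 + 3453)/(2*15/45 - 31) = (2/3 + 3453)/(2*15*(1/45) - 31) = 10361/(3*(2/3 - 31)) = 10361/(3*(-91/3)) = (10361/3)*(-3/91) = -797/7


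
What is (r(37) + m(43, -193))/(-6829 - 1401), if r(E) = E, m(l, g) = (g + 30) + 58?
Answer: 34/4115 ≈ 0.0082625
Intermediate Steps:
m(l, g) = 88 + g (m(l, g) = (30 + g) + 58 = 88 + g)
(r(37) + m(43, -193))/(-6829 - 1401) = (37 + (88 - 193))/(-6829 - 1401) = (37 - 105)/(-8230) = -68*(-1/8230) = 34/4115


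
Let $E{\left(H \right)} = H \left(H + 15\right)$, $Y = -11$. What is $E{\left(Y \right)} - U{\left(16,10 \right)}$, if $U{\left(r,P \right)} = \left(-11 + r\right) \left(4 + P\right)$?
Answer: $-114$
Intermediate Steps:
$E{\left(H \right)} = H \left(15 + H\right)$
$E{\left(Y \right)} - U{\left(16,10 \right)} = - 11 \left(15 - 11\right) - \left(-44 - 110 + 4 \cdot 16 + 10 \cdot 16\right) = \left(-11\right) 4 - \left(-44 - 110 + 64 + 160\right) = -44 - 70 = -114$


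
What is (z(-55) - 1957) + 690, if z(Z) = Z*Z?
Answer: 1758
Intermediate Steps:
z(Z) = Z**2
(z(-55) - 1957) + 690 = ((-55)**2 - 1957) + 690 = (3025 - 1957) + 690 = 1068 + 690 = 1758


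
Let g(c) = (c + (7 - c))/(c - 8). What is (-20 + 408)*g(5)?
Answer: -2716/3 ≈ -905.33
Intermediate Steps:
g(c) = 7/(-8 + c)
(-20 + 408)*g(5) = (-20 + 408)*(7/(-8 + 5)) = 388*(7/(-3)) = 388*(7*(-1/3)) = 388*(-7/3) = -2716/3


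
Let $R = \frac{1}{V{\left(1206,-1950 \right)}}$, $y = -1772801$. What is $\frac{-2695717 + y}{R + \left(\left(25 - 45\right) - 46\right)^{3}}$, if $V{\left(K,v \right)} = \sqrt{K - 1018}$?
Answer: $\frac{241520037574464}{15538942603007} + \frac{8937036 \sqrt{47}}{15538942603007} \approx 15.543$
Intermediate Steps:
$V{\left(K,v \right)} = \sqrt{-1018 + K}$
$R = \frac{\sqrt{47}}{94}$ ($R = \frac{1}{\sqrt{-1018 + 1206}} = \frac{1}{\sqrt{188}} = \frac{1}{2 \sqrt{47}} = \frac{\sqrt{47}}{94} \approx 0.072932$)
$\frac{-2695717 + y}{R + \left(\left(25 - 45\right) - 46\right)^{3}} = \frac{-2695717 - 1772801}{\frac{\sqrt{47}}{94} + \left(\left(25 - 45\right) - 46\right)^{3}} = - \frac{4468518}{\frac{\sqrt{47}}{94} + \left(-20 - 46\right)^{3}} = - \frac{4468518}{\frac{\sqrt{47}}{94} + \left(-66\right)^{3}} = - \frac{4468518}{\frac{\sqrt{47}}{94} - 287496} = - \frac{4468518}{-287496 + \frac{\sqrt{47}}{94}}$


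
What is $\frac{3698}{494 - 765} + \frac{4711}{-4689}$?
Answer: $- \frac{18616603}{1270719} \approx -14.65$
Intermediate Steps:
$\frac{3698}{494 - 765} + \frac{4711}{-4689} = \frac{3698}{-271} + 4711 \left(- \frac{1}{4689}\right) = 3698 \left(- \frac{1}{271}\right) - \frac{4711}{4689} = - \frac{3698}{271} - \frac{4711}{4689} = - \frac{18616603}{1270719}$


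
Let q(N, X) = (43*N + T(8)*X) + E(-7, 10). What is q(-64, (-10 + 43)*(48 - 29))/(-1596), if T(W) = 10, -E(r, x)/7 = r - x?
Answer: -3637/1596 ≈ -2.2788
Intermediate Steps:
E(r, x) = -7*r + 7*x (E(r, x) = -7*(r - x) = -7*r + 7*x)
q(N, X) = 119 + 10*X + 43*N (q(N, X) = (43*N + 10*X) + (-7*(-7) + 7*10) = (10*X + 43*N) + (49 + 70) = (10*X + 43*N) + 119 = 119 + 10*X + 43*N)
q(-64, (-10 + 43)*(48 - 29))/(-1596) = (119 + 10*((-10 + 43)*(48 - 29)) + 43*(-64))/(-1596) = (119 + 10*(33*19) - 2752)*(-1/1596) = (119 + 10*627 - 2752)*(-1/1596) = (119 + 6270 - 2752)*(-1/1596) = 3637*(-1/1596) = -3637/1596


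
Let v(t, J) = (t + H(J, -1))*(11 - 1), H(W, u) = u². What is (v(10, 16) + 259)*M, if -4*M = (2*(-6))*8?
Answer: 8856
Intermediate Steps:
v(t, J) = 10 + 10*t (v(t, J) = (t + (-1)²)*(11 - 1) = (t + 1)*10 = (1 + t)*10 = 10 + 10*t)
M = 24 (M = -2*(-6)*8/4 = -(-3)*8 = -¼*(-96) = 24)
(v(10, 16) + 259)*M = ((10 + 10*10) + 259)*24 = ((10 + 100) + 259)*24 = (110 + 259)*24 = 369*24 = 8856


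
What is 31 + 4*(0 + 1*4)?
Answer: 47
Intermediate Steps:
31 + 4*(0 + 1*4) = 31 + 4*(0 + 4) = 31 + 4*4 = 31 + 16 = 47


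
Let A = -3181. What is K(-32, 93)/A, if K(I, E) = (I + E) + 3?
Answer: -64/3181 ≈ -0.020119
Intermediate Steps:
K(I, E) = 3 + E + I (K(I, E) = (E + I) + 3 = 3 + E + I)
K(-32, 93)/A = (3 + 93 - 32)/(-3181) = 64*(-1/3181) = -64/3181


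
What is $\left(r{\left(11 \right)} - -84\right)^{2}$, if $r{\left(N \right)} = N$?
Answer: $9025$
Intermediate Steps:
$\left(r{\left(11 \right)} - -84\right)^{2} = \left(11 - -84\right)^{2} = \left(11 + 84\right)^{2} = 95^{2} = 9025$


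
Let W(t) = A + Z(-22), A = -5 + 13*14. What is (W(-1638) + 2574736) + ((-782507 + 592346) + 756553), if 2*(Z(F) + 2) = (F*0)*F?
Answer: 3141303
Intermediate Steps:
A = 177 (A = -5 + 182 = 177)
Z(F) = -2 (Z(F) = -2 + ((F*0)*F)/2 = -2 + (0*F)/2 = -2 + (1/2)*0 = -2 + 0 = -2)
W(t) = 175 (W(t) = 177 - 2 = 175)
(W(-1638) + 2574736) + ((-782507 + 592346) + 756553) = (175 + 2574736) + ((-782507 + 592346) + 756553) = 2574911 + (-190161 + 756553) = 2574911 + 566392 = 3141303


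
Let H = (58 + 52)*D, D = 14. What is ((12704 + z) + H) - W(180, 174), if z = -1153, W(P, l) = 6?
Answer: 13085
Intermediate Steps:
H = 1540 (H = (58 + 52)*14 = 110*14 = 1540)
((12704 + z) + H) - W(180, 174) = ((12704 - 1153) + 1540) - 1*6 = (11551 + 1540) - 6 = 13091 - 6 = 13085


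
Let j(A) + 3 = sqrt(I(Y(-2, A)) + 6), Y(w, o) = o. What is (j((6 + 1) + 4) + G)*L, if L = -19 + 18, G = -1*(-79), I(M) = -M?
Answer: -76 - I*sqrt(5) ≈ -76.0 - 2.2361*I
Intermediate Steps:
j(A) = -3 + sqrt(6 - A) (j(A) = -3 + sqrt(-A + 6) = -3 + sqrt(6 - A))
G = 79
L = -1
(j((6 + 1) + 4) + G)*L = ((-3 + sqrt(6 - ((6 + 1) + 4))) + 79)*(-1) = ((-3 + sqrt(6 - (7 + 4))) + 79)*(-1) = ((-3 + sqrt(6 - 1*11)) + 79)*(-1) = ((-3 + sqrt(6 - 11)) + 79)*(-1) = ((-3 + sqrt(-5)) + 79)*(-1) = ((-3 + I*sqrt(5)) + 79)*(-1) = (76 + I*sqrt(5))*(-1) = -76 - I*sqrt(5)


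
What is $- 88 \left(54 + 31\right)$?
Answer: $-7480$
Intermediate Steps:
$- 88 \left(54 + 31\right) = \left(-88\right) 85 = -7480$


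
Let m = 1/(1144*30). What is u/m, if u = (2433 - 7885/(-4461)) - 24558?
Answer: -1129033505600/1487 ≈ -7.5927e+8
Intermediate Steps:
u = -98691740/4461 (u = (2433 - 7885*(-1/4461)) - 24558 = (2433 + 7885/4461) - 24558 = 10861498/4461 - 24558 = -98691740/4461 ≈ -22123.)
m = 1/34320 ≈ 2.9138e-5
u/m = -98691740/(4461*1/34320) = -98691740/4461*34320 = -1129033505600/1487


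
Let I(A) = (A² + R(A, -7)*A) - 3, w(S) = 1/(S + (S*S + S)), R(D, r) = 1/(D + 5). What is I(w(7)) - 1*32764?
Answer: -41096498183/1254204 ≈ -32767.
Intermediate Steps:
R(D, r) = 1/(5 + D)
w(S) = 1/(S² + 2*S) (w(S) = 1/(S + (S² + S)) = 1/(S + (S + S²)) = 1/(S² + 2*S))
I(A) = -3 + A² + A/(5 + A) (I(A) = (A² + A/(5 + A)) - 3 = -3 + A² + A/(5 + A))
I(w(7)) - 1*32764 = (1/(7*(2 + 7)) + (-3 + (1/(7*(2 + 7)))²)*(5 + 1/(7*(2 + 7))))/(5 + 1/(7*(2 + 7))) - 1*32764 = ((⅐)/9 + (-3 + ((⅐)/9)²)*(5 + (⅐)/9))/(5 + (⅐)/9) - 32764 = ((⅐)*(⅑) + (-3 + ((⅐)*(⅑))²)*(5 + (⅐)*(⅑)))/(5 + (⅐)*(⅑)) - 32764 = (1/63 + (-3 + (1/63)²)*(5 + 1/63))/(5 + 1/63) - 32764 = (1/63 + (-3 + 1/3969)*(316/63))/(316/63) - 32764 = 63*(1/63 - 11906/3969*316/63)/316 - 32764 = 63*(1/63 - 3762296/250047)/316 - 32764 = (63/316)*(-3758327/250047) - 32764 = -3758327/1254204 - 32764 = -41096498183/1254204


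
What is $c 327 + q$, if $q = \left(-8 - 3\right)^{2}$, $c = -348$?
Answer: $-113675$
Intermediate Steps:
$q = 121$ ($q = \left(-11\right)^{2} = 121$)
$c 327 + q = \left(-348\right) 327 + 121 = -113796 + 121 = -113675$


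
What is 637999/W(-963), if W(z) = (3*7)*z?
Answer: -637999/20223 ≈ -31.548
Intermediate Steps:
W(z) = 21*z
637999/W(-963) = 637999/((21*(-963))) = 637999/(-20223) = 637999*(-1/20223) = -637999/20223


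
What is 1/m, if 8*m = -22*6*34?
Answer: -1/561 ≈ -0.0017825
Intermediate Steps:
m = -561 (m = (-22*6*34)/8 = (-132*34)/8 = (⅛)*(-4488) = -561)
1/m = 1/(-561) = -1/561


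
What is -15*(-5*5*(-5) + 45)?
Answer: -2550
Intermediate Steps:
-15*(-5*5*(-5) + 45) = -15*(-25*(-5) + 45) = -15*(125 + 45) = -15*170 = -2550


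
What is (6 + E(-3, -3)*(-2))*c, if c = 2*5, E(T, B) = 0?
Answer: 60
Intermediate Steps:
c = 10
(6 + E(-3, -3)*(-2))*c = (6 + 0*(-2))*10 = (6 + 0)*10 = 6*10 = 60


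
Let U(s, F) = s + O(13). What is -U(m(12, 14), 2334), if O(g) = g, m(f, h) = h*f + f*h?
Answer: -349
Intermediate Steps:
m(f, h) = 2*f*h (m(f, h) = f*h + f*h = 2*f*h)
U(s, F) = 13 + s (U(s, F) = s + 13 = 13 + s)
-U(m(12, 14), 2334) = -(13 + 2*12*14) = -(13 + 336) = -1*349 = -349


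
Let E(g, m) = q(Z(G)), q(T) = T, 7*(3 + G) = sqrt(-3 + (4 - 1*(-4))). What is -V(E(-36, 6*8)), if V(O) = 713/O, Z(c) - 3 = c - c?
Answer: -713/3 ≈ -237.67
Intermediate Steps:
G = -3 + sqrt(5)/7 (G = -3 + sqrt(-3 + (4 - 1*(-4)))/7 = -3 + sqrt(-3 + (4 + 4))/7 = -3 + sqrt(-3 + 8)/7 = -3 + sqrt(5)/7 ≈ -2.6806)
Z(c) = 3 (Z(c) = 3 + (c - c) = 3 + 0 = 3)
E(g, m) = 3
-V(E(-36, 6*8)) = -713/3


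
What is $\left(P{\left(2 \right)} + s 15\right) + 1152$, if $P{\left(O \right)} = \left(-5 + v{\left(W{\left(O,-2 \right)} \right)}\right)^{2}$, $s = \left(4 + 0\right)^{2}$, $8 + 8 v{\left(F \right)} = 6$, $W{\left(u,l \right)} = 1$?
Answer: $\frac{22713}{16} \approx 1419.6$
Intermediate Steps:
$v{\left(F \right)} = - \frac{1}{4}$ ($v{\left(F \right)} = -1 + \frac{1}{8} \cdot 6 = -1 + \frac{3}{4} = - \frac{1}{4}$)
$s = 16$ ($s = 4^{2} = 16$)
$P{\left(O \right)} = \frac{441}{16}$ ($P{\left(O \right)} = \left(-5 - \frac{1}{4}\right)^{2} = \left(- \frac{21}{4}\right)^{2} = \frac{441}{16}$)
$\left(P{\left(2 \right)} + s 15\right) + 1152 = \left(\frac{441}{16} + 16 \cdot 15\right) + 1152 = \left(\frac{441}{16} + 240\right) + 1152 = \frac{4281}{16} + 1152 = \frac{22713}{16}$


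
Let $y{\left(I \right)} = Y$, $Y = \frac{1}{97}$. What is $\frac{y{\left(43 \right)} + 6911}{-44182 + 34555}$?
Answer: $- \frac{223456}{311273} \approx -0.71788$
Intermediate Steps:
$Y = \frac{1}{97} \approx 0.010309$
$y{\left(I \right)} = \frac{1}{97}$
$\frac{y{\left(43 \right)} + 6911}{-44182 + 34555} = \frac{\frac{1}{97} + 6911}{-44182 + 34555} = \frac{670368}{97 \left(-9627\right)} = \frac{670368}{97} \left(- \frac{1}{9627}\right) = - \frac{223456}{311273}$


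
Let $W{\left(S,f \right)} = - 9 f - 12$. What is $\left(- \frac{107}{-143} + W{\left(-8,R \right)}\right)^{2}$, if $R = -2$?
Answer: $\frac{931225}{20449} \approx 45.539$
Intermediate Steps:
$W{\left(S,f \right)} = -12 - 9 f$
$\left(- \frac{107}{-143} + W{\left(-8,R \right)}\right)^{2} = \left(- \frac{107}{-143} - -6\right)^{2} = \left(\left(-107\right) \left(- \frac{1}{143}\right) + \left(-12 + 18\right)\right)^{2} = \left(\frac{107}{143} + 6\right)^{2} = \left(\frac{965}{143}\right)^{2} = \frac{931225}{20449}$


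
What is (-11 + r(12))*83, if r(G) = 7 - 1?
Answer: -415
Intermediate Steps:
r(G) = 6
(-11 + r(12))*83 = (-11 + 6)*83 = -5*83 = -415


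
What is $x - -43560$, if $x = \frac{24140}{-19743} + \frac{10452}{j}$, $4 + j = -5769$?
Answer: $\frac{4964463612784}{113976339} \approx 43557.0$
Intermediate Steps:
$j = -5773$ ($j = -4 - 5769 = -5773$)
$x = - \frac{345714056}{113976339}$ ($x = \frac{24140}{-19743} + \frac{10452}{-5773} = 24140 \left(- \frac{1}{19743}\right) + 10452 \left(- \frac{1}{5773}\right) = - \frac{24140}{19743} - \frac{10452}{5773} = - \frac{345714056}{113976339} \approx -3.0332$)
$x - -43560 = - \frac{345714056}{113976339} - -43560 = - \frac{345714056}{113976339} + 43560 = \frac{4964463612784}{113976339}$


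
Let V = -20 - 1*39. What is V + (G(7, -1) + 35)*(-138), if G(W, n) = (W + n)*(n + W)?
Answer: -9857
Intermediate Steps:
V = -59 (V = -20 - 39 = -59)
G(W, n) = (W + n)**2 (G(W, n) = (W + n)*(W + n) = (W + n)**2)
V + (G(7, -1) + 35)*(-138) = -59 + ((7 - 1)**2 + 35)*(-138) = -59 + (6**2 + 35)*(-138) = -59 + (36 + 35)*(-138) = -59 + 71*(-138) = -59 - 9798 = -9857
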